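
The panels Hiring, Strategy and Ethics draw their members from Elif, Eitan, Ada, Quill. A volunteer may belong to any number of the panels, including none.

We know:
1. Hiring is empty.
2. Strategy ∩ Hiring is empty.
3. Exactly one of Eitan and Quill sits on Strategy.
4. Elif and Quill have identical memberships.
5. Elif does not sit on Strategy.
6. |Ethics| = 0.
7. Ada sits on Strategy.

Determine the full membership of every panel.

Hiring = {}; Strategy = {Ada, Eitan}; Ethics = {}

From (5): Elif ∉ Strategy.
From (7): Ada ∈ Strategy.
(1): Hiring already has 0, so the rest are out.
(4): Quill matches Elif: Quill ∉ Strategy.
(6): Ethics already has 0, so the rest are out.
(3) (exactly one): Eitan ∈ Strategy.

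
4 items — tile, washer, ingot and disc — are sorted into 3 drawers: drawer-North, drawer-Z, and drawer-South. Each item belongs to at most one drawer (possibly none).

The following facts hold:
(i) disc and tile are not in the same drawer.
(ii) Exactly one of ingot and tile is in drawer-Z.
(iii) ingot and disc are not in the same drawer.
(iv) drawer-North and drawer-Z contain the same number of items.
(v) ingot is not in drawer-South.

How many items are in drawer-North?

1

From (v): ingot ∉ drawer-South.
Suppose washer ∈ drawer-Z: no assignment then satisfies all the clues, so washer ∉ drawer-Z.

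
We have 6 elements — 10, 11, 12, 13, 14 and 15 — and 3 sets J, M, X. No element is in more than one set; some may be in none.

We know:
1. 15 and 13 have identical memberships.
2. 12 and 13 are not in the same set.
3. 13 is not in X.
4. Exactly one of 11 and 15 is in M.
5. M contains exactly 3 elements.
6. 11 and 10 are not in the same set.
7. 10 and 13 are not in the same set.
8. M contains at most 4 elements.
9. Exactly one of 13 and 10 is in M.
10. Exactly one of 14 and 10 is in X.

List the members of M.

M = {13, 14, 15}

From (3): 13 ∉ X.
(1): 15 matches 13: 15 ∉ X.
Suppose 10 ∈ M: no assignment then satisfies all the clues, so 10 ∉ M.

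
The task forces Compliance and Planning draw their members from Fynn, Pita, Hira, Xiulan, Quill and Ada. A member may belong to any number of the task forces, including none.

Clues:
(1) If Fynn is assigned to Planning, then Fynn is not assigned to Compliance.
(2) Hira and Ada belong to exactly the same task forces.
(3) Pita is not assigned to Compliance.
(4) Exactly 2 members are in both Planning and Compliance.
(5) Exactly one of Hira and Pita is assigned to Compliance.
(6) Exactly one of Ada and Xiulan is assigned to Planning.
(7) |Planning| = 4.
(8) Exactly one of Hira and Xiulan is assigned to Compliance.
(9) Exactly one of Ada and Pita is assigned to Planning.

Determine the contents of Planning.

Planning = {Ada, Fynn, Hira, Quill}

From (3): Pita ∉ Compliance.
(5) (exactly one): Hira ∈ Compliance.
(8) (exactly one): Xiulan ∉ Compliance.
(2): Ada matches Hira: Ada ∈ Compliance.
Suppose Fynn ∉ Planning: no assignment then satisfies all the clues, so Fynn ∈ Planning.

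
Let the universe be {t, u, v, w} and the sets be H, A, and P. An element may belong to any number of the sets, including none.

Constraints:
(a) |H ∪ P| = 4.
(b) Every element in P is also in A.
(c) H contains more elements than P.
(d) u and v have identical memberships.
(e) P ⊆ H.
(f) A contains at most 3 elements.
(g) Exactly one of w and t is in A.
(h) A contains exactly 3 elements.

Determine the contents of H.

H = {t, u, v, w}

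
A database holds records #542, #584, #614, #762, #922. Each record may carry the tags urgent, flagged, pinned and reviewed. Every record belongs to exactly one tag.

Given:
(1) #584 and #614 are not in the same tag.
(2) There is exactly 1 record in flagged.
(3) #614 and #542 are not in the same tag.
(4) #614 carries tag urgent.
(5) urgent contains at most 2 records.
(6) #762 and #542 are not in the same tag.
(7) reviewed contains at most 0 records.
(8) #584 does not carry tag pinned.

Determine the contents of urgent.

urgent = {#614, #762}

From (4): #614 ∈ urgent.
From (8): #584 ∉ pinned.
(1): #584 ∉ urgent.
(3): #542 ∉ urgent.
(7): reviewed already has 0, so the rest are out.
Only one tag left: #584 ∈ flagged.
(2): flagged already has 1, so the rest are out.
Only one tag left: #542 ∈ pinned.
(6): #762 ∉ pinned.
Only one tag left: #762 ∈ urgent.
(5): urgent already has 2, so the rest are out.
Only one tag left: #922 ∈ pinned.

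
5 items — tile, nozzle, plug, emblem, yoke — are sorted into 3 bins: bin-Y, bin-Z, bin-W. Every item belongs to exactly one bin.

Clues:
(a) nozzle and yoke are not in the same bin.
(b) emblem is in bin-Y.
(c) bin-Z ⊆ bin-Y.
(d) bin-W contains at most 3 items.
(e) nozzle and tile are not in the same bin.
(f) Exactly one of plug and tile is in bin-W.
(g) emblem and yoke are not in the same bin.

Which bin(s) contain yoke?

From (b): emblem ∈ bin-Y.
(g): yoke ∉ bin-Y.
(c) contrapositive: yoke ∉ bin-Z.
Only one bin left: yoke ∈ bin-W.
(a): nozzle ∉ bin-W.

yoke: bin-W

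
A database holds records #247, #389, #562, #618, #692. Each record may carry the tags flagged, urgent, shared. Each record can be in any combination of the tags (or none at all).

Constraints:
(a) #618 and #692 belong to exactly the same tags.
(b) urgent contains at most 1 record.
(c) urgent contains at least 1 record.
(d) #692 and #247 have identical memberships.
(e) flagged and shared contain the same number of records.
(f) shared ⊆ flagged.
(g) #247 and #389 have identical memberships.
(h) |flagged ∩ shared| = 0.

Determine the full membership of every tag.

flagged = {}; urgent = {#562}; shared = {}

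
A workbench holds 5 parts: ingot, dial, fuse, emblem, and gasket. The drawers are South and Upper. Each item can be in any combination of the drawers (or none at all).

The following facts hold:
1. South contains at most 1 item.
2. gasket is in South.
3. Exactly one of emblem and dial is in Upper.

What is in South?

South = {gasket}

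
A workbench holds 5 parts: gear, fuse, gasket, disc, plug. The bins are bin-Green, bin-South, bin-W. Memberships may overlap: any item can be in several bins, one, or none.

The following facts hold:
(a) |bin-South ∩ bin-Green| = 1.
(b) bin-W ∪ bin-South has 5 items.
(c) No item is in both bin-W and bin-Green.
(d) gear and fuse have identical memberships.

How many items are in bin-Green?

1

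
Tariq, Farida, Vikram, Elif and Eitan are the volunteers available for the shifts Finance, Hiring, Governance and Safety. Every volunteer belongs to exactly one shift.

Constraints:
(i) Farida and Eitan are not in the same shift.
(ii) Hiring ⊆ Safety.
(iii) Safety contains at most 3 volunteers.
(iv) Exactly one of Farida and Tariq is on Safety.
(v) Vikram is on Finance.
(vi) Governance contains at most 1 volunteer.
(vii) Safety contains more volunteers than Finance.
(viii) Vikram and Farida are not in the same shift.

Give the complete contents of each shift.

Finance = {Vikram}; Hiring = {}; Governance = {Farida}; Safety = {Eitan, Elif, Tariq}

From (v): Vikram ∈ Finance.
(viii): Farida ∉ Finance.
Suppose Tariq ∈ Finance: no assignment then satisfies all the clues, so Tariq ∉ Finance.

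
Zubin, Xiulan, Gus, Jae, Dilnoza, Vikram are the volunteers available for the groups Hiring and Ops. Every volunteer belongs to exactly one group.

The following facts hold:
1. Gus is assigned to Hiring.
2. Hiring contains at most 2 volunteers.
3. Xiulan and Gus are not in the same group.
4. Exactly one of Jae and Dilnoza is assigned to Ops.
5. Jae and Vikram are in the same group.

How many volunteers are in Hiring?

2

From (1): Gus ∈ Hiring.
(3): Xiulan ∉ Hiring.
Only one group left: Xiulan ∈ Ops.
Suppose Zubin ∈ Hiring: no assignment then satisfies all the clues, so Zubin ∉ Hiring.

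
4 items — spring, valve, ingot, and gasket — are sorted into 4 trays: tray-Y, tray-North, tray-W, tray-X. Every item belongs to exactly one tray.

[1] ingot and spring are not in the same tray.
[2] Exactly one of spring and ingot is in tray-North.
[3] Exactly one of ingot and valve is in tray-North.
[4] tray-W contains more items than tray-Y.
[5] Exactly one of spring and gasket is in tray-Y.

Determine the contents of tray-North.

tray-North = {ingot}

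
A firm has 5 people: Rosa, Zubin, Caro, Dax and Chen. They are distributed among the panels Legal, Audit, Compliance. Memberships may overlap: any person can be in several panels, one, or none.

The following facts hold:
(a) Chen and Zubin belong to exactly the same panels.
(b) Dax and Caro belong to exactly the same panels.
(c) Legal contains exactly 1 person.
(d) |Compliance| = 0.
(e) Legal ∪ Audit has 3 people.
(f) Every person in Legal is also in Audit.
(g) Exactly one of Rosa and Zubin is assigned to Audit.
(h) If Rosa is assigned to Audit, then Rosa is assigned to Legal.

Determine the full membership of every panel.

(d): Compliance already has 0, so the rest are out.
Suppose Rosa ∉ Legal: no assignment then satisfies all the clues, so Rosa ∈ Legal.

Legal = {Rosa}; Audit = {Caro, Dax, Rosa}; Compliance = {}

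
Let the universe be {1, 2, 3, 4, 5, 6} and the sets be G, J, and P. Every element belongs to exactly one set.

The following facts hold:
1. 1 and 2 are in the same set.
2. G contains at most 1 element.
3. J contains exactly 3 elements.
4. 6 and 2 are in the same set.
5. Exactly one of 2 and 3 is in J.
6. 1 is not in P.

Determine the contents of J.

From (6): 1 ∉ P.
(1): 2 matches 1: 2 ∉ P.
(4): 6 matches 2: 6 ∉ P.
Suppose 1 ∉ J: no assignment then satisfies all the clues, so 1 ∈ J.

J = {1, 2, 6}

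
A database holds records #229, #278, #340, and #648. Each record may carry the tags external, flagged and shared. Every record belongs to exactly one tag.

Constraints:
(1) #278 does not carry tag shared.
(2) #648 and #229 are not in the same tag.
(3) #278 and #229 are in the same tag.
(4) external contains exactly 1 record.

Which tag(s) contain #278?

From (1): #278 ∉ shared.
(3): #229 matches #278: #229 ∉ shared.
Suppose #278 ∈ external: no assignment then satisfies all the clues, so #278 ∉ external.

#278: flagged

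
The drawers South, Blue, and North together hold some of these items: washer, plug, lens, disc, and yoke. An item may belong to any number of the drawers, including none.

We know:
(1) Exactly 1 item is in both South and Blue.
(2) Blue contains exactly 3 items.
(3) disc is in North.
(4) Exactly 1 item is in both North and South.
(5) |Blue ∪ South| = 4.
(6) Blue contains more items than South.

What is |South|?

2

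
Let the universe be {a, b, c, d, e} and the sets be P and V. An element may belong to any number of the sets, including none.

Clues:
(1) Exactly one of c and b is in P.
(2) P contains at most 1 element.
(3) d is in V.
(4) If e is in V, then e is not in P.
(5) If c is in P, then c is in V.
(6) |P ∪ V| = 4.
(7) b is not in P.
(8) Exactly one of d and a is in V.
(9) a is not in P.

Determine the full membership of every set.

P = {c}; V = {b, c, d, e}

From (3): d ∈ V.
From (7): b ∉ P.
From (9): a ∉ P.
(1) (exactly one): c ∈ P.
(2): P already has 1, so the rest are out.
(5): c ∈ V.
(8) (exactly one): a ∉ V.
Suppose b ∉ V: no assignment then satisfies all the clues, so b ∈ V.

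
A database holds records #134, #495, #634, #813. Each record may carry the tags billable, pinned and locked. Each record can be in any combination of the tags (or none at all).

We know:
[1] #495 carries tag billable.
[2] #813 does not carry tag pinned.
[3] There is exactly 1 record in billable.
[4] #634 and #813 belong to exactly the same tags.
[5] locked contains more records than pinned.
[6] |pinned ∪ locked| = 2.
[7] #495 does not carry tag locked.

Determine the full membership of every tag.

billable = {#495}; pinned = {}; locked = {#634, #813}

From (1): #495 ∈ billable.
From (2): #813 ∉ pinned.
From (7): #495 ∉ locked.
(3): billable already has 1, so the rest are out.
(4): #634 matches #813: #634 ∉ pinned.
Suppose #134 ∈ pinned: no assignment then satisfies all the clues, so #134 ∉ pinned.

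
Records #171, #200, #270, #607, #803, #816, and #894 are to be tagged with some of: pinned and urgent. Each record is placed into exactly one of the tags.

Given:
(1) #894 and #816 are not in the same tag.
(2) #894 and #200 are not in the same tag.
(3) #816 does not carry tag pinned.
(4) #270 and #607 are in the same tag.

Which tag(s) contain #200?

#200: urgent

From (3): #816 ∉ pinned.
Only one tag left: #816 ∈ urgent.
(1): #894 ∉ urgent.
Only one tag left: #894 ∈ pinned.
(2): #200 ∉ pinned.
Only one tag left: #200 ∈ urgent.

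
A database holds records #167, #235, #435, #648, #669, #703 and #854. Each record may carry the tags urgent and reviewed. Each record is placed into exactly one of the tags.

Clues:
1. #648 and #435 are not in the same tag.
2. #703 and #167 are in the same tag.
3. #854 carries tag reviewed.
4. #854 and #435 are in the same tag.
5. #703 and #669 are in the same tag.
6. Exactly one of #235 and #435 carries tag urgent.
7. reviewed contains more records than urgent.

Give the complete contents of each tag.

urgent = {#235, #648}; reviewed = {#167, #435, #669, #703, #854}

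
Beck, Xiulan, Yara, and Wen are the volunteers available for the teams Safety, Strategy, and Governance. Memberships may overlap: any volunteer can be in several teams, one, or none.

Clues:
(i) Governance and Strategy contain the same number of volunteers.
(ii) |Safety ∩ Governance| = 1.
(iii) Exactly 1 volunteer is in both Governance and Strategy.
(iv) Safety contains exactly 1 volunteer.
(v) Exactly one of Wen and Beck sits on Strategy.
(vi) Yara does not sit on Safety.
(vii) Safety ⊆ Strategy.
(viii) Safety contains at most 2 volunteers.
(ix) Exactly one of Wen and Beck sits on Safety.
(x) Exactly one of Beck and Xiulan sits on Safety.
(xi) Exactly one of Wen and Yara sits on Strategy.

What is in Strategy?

Strategy = {Beck, Yara}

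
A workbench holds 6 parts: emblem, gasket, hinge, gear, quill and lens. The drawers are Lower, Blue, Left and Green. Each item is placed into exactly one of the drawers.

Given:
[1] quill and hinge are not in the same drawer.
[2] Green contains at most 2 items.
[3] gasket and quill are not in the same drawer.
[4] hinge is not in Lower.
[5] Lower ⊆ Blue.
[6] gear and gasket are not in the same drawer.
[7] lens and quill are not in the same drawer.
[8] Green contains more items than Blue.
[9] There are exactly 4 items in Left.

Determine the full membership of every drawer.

From (4): hinge ∉ Lower.
Suppose emblem ∈ Lower: no assignment then satisfies all the clues, so emblem ∉ Lower.

Lower = {}; Blue = {}; Left = {emblem, gasket, hinge, lens}; Green = {gear, quill}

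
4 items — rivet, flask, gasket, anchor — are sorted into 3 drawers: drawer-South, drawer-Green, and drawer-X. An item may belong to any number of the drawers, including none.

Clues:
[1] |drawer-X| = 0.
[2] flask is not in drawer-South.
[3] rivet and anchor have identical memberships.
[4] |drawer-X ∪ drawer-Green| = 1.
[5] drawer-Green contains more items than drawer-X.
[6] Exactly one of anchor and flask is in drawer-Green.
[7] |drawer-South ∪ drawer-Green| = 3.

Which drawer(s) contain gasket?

gasket: none

From (2): flask ∉ drawer-South.
(1): drawer-X already has 0, so the rest are out.
Suppose gasket ∈ drawer-South: no assignment then satisfies all the clues, so gasket ∉ drawer-South.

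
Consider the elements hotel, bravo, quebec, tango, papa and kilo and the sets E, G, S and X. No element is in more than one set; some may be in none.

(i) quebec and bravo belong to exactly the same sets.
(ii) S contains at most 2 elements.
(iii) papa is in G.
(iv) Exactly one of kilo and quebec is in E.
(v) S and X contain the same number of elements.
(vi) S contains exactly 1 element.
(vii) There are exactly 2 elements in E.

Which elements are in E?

E = {bravo, quebec}

From (iii): papa ∈ G.
Suppose hotel ∈ E: no assignment then satisfies all the clues, so hotel ∉ E.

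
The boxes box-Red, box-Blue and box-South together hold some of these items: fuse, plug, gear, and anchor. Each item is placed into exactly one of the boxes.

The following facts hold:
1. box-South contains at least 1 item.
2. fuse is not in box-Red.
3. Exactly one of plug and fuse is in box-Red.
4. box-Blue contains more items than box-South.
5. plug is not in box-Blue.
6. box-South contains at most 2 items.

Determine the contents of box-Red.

box-Red = {plug}

From (2): fuse ∉ box-Red.
From (5): plug ∉ box-Blue.
(3) (exactly one): plug ∈ box-Red.
Suppose gear ∈ box-Red: no assignment then satisfies all the clues, so gear ∉ box-Red.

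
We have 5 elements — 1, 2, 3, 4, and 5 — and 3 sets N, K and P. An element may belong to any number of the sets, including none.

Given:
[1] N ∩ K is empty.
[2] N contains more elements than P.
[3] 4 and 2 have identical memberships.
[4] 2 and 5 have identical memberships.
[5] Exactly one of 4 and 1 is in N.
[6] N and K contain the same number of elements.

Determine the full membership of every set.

N = {1}; K = {3}; P = {}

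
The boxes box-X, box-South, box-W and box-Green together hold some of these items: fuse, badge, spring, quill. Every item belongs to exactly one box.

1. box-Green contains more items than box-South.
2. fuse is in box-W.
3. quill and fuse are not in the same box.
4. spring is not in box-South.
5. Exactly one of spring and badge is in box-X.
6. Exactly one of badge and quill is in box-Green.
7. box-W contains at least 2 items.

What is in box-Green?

box-Green = {quill}

From (2): fuse ∈ box-W.
From (4): spring ∉ box-South.
(3): quill ∉ box-W.
Suppose badge ∈ box-Green: no assignment then satisfies all the clues, so badge ∉ box-Green.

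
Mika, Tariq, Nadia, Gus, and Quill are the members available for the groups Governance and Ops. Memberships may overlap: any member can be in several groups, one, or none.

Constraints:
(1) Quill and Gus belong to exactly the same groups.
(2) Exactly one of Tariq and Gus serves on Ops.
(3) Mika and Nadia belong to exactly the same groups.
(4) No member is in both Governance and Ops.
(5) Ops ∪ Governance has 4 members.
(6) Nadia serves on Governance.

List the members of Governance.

Governance = {Mika, Nadia}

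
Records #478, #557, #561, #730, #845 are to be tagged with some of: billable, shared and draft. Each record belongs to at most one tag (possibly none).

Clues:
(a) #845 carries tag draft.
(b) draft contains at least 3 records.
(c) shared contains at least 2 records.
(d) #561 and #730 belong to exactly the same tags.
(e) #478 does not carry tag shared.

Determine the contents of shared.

From (a): #845 ∈ draft.
From (e): #478 ∉ shared.
Suppose #557 ∈ shared: no assignment then satisfies all the clues, so #557 ∉ shared.

shared = {#561, #730}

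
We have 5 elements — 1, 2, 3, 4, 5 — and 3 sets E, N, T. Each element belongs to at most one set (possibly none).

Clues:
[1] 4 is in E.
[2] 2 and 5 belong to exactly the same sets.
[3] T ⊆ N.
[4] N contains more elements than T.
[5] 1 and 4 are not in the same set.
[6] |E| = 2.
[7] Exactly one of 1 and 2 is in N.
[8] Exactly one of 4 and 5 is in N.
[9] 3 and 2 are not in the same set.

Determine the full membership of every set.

E = {3, 4}; N = {2, 5}; T = {}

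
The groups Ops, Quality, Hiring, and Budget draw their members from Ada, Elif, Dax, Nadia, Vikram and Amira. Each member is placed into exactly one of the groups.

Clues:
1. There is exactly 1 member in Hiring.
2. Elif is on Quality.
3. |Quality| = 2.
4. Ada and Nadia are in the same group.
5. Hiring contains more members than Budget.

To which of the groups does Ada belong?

Ada: Ops

From (2): Elif ∈ Quality.
Suppose Ada ∉ Ops: no assignment then satisfies all the clues, so Ada ∈ Ops.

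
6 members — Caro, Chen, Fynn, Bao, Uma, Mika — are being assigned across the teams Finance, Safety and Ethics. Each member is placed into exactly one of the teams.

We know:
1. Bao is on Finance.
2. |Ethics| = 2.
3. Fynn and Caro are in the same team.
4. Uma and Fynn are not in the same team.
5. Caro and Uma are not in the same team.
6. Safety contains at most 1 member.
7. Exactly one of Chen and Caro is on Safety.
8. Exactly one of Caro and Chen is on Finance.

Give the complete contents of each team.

Finance = {Bao, Caro, Fynn}; Safety = {Chen}; Ethics = {Mika, Uma}

From (1): Bao ∈ Finance.
Suppose Caro ∉ Finance: no assignment then satisfies all the clues, so Caro ∈ Finance.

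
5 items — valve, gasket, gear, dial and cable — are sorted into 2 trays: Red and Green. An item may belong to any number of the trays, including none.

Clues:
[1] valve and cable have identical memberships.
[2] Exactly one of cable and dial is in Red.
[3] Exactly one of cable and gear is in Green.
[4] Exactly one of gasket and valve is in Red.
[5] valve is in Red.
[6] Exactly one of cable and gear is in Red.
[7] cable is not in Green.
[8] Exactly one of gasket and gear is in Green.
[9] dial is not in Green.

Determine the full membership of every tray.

Red = {cable, valve}; Green = {gear}

From (5): valve ∈ Red.
From (7): cable ∉ Green.
From (9): dial ∉ Green.
(1): cable matches valve: cable ∈ Red.
(1): valve matches cable: valve ∉ Green.
(2) (exactly one): dial ∉ Red.
(3) (exactly one): gear ∈ Green.
(4) (exactly one): gasket ∉ Red.
(6) (exactly one): gear ∉ Red.
(8) (exactly one): gasket ∉ Green.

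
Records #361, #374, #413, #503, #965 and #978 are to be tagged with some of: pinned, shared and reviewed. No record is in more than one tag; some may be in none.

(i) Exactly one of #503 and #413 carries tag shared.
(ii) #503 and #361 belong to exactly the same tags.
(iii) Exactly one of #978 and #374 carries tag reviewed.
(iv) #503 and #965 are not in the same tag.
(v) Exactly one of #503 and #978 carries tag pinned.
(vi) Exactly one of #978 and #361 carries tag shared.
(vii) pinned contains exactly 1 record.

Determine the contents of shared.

shared = {#361, #503}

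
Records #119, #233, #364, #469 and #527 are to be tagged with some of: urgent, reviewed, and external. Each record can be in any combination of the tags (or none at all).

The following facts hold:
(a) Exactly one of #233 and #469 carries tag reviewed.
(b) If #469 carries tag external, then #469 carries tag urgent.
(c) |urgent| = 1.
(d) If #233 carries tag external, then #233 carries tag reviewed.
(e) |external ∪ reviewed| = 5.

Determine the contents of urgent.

urgent = {#469}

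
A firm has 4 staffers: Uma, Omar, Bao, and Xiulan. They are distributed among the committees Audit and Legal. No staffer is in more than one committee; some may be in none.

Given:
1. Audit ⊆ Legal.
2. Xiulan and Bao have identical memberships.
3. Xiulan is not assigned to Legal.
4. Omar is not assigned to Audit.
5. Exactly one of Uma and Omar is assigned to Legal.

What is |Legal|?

1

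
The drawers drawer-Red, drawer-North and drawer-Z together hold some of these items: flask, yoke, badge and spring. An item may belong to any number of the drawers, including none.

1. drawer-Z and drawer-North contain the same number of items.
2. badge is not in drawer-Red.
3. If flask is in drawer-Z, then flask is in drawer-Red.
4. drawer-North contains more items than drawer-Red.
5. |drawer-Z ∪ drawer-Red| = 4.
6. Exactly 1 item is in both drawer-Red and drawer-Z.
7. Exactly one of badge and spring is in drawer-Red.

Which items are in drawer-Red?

From (2): badge ∉ drawer-Red.
(7) (exactly one): spring ∈ drawer-Red.
Suppose flask ∉ drawer-Red: no assignment then satisfies all the clues, so flask ∈ drawer-Red.

drawer-Red = {flask, spring}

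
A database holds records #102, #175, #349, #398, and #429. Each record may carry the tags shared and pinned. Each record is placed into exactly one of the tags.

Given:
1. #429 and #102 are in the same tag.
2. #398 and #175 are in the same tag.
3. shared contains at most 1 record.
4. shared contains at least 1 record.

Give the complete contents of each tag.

shared = {#349}; pinned = {#102, #175, #398, #429}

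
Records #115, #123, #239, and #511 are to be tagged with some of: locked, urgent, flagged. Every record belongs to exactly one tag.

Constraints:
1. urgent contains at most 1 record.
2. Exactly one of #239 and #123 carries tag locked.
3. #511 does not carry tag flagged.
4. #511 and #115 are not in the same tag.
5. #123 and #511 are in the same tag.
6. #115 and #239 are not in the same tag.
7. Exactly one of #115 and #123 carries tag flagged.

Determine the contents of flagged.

From (3): #511 ∉ flagged.
(5): #123 matches #511: #123 ∉ flagged.
(7) (exactly one): #115 ∈ flagged.
(6): #239 ∉ flagged.

flagged = {#115}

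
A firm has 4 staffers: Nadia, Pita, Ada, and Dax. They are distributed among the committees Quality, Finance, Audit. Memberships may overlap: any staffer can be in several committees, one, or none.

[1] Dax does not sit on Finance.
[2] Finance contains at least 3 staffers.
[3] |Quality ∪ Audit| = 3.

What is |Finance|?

3

From (1): Dax ∉ Finance.
(2): only 3 candidates remain for Finance, so all are in.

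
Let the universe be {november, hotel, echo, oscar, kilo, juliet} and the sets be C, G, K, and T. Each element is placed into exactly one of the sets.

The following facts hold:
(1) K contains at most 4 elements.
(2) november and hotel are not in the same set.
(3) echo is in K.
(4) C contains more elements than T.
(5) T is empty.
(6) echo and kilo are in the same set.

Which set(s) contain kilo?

kilo: K

From (3): echo ∈ K.
(5): T already has 0, so the rest are out.
(6): kilo matches echo: kilo ∉ C.
(6): kilo matches echo: kilo ∉ G.
(6): kilo matches echo: kilo ∈ K.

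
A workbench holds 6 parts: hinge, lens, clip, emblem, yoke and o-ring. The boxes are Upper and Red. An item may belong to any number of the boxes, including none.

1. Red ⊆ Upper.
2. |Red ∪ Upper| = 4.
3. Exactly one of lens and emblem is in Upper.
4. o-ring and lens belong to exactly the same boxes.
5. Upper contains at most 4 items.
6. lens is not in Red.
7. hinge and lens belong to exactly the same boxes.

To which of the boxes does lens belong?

lens: Upper

From (6): lens ∉ Red.
(4): o-ring matches lens: o-ring ∉ Red.
(7): hinge matches lens: hinge ∉ Red.
Suppose lens ∉ Upper: no assignment then satisfies all the clues, so lens ∈ Upper.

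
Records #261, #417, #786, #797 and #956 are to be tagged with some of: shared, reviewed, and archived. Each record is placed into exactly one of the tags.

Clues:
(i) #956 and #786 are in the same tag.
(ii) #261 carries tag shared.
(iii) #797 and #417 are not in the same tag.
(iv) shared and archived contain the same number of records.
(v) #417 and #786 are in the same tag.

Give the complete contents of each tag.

shared = {#261}; reviewed = {#417, #786, #956}; archived = {#797}

From (ii): #261 ∈ shared.
Suppose #417 ∈ shared: no assignment then satisfies all the clues, so #417 ∉ shared.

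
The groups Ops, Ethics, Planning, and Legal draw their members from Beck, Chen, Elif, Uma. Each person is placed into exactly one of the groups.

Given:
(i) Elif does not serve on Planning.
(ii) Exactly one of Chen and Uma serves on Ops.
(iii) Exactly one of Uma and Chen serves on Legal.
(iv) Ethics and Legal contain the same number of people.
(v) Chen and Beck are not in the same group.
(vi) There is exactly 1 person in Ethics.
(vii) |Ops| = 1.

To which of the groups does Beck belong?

Beck: Planning

From (i): Elif ∉ Planning.
Suppose Beck ∈ Ops: no assignment then satisfies all the clues, so Beck ∉ Ops.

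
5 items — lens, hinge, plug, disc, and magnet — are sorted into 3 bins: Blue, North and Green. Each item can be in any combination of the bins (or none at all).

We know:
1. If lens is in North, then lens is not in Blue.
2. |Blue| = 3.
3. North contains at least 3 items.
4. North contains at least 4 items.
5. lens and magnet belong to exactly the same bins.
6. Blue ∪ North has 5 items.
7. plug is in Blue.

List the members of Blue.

Blue = {disc, hinge, plug}

From (7): plug ∈ Blue.
Suppose lens ∈ Blue: no assignment then satisfies all the clues, so lens ∉ Blue.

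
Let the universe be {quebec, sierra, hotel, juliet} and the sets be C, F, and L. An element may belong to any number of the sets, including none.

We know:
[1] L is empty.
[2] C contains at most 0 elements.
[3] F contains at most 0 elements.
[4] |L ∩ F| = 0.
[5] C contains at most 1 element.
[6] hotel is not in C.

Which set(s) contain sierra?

From (6): hotel ∉ C.
(1): L already has 0, so the rest are out.
(2): C already has 0, so the rest are out.
(3): F already has 0, so the rest are out.

sierra: none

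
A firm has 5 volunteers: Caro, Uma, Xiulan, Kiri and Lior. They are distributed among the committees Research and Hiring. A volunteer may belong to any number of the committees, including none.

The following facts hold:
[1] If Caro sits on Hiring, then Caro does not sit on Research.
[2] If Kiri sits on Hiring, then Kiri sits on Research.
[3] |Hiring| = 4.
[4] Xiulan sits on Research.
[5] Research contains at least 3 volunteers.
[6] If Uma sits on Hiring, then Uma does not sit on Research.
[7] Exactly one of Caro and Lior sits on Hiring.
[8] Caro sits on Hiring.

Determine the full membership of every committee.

Research = {Kiri, Lior, Xiulan}; Hiring = {Caro, Kiri, Uma, Xiulan}

From (4): Xiulan ∈ Research.
From (8): Caro ∈ Hiring.
(1): Caro ∉ Research.
(7) (exactly one): Lior ∉ Hiring.
(3): only 4 candidates remain for Hiring, so all are in.
(6): Uma ∉ Research.
(2): Kiri ∈ Research.
(5): only 3 candidates remain for Research, so all are in.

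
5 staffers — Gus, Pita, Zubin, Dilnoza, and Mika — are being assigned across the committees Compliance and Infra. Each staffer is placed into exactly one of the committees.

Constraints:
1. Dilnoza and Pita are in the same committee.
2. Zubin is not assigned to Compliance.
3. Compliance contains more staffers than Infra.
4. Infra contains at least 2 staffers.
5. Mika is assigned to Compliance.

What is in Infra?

From (2): Zubin ∉ Compliance.
From (5): Mika ∈ Compliance.
Only one committee left: Zubin ∈ Infra.
Suppose Gus ∉ Infra: no assignment then satisfies all the clues, so Gus ∈ Infra.

Infra = {Gus, Zubin}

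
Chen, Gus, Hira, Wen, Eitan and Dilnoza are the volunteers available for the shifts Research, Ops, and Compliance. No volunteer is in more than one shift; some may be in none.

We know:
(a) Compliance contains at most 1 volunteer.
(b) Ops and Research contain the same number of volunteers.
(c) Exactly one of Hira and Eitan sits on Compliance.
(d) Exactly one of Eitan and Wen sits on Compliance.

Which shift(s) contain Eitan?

Eitan: Compliance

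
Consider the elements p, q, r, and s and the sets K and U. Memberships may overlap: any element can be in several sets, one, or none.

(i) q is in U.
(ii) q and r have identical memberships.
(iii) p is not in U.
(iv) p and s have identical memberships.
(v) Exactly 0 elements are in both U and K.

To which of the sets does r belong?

r: U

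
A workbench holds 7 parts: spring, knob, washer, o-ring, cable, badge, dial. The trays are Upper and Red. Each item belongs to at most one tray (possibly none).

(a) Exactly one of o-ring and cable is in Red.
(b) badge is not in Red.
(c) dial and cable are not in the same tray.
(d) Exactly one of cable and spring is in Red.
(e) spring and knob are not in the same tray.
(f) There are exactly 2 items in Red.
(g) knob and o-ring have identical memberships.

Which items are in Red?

Red = {cable, washer}

From (b): badge ∉ Red.
Suppose spring ∈ Red: no assignment then satisfies all the clues, so spring ∉ Red.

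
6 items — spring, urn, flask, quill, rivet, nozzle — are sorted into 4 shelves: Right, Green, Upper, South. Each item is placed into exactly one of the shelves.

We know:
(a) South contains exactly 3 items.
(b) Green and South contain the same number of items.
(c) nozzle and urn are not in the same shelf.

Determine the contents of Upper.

Upper = {}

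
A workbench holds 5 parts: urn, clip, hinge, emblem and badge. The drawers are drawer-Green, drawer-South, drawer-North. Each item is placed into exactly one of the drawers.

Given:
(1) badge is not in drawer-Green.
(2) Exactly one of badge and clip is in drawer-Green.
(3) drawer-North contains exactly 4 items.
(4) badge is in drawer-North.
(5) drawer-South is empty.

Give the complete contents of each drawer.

drawer-Green = {clip}; drawer-South = {}; drawer-North = {badge, emblem, hinge, urn}

From (1): badge ∉ drawer-Green.
From (4): badge ∈ drawer-North.
(2) (exactly one): clip ∈ drawer-Green.
(3): only 4 candidates remain for drawer-North, so all are in.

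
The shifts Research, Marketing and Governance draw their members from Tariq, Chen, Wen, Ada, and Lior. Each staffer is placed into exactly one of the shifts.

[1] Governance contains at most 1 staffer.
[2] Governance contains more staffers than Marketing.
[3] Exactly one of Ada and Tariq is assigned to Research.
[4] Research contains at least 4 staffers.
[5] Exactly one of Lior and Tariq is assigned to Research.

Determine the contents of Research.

Research = {Ada, Chen, Lior, Wen}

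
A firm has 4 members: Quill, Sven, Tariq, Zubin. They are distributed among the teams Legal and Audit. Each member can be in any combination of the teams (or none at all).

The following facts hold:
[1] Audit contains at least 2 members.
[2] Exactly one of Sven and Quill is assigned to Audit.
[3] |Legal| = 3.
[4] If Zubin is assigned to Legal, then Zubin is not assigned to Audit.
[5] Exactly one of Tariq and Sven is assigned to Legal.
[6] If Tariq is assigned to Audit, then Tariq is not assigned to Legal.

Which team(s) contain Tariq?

Tariq: Audit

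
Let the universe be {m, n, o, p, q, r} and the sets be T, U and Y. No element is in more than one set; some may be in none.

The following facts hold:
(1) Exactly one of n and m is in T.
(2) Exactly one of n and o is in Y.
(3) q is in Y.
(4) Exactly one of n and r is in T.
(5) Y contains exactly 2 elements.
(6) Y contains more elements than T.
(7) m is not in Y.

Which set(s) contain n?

From (3): q ∈ Y.
From (7): m ∉ Y.
Suppose n ∉ T: no assignment then satisfies all the clues, so n ∈ T.

n: T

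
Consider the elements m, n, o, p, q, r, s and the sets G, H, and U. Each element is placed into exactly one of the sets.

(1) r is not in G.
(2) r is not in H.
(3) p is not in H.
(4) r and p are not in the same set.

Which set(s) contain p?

From (1): r ∉ G.
From (2): r ∉ H.
From (3): p ∉ H.
Only one set left: r ∈ U.
(4): p ∉ U.
Only one set left: p ∈ G.

p: G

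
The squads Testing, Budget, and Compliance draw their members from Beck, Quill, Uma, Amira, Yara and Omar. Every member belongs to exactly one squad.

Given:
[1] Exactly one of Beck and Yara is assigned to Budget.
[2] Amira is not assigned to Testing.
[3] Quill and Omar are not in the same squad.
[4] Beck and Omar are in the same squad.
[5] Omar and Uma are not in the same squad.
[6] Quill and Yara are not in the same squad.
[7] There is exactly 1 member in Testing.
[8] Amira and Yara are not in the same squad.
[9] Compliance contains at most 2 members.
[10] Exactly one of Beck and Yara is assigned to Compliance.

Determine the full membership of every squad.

From (2): Amira ∉ Testing.
Suppose Beck ∈ Testing: no assignment then satisfies all the clues, so Beck ∉ Testing.

Testing = {Quill}; Budget = {Amira, Beck, Omar}; Compliance = {Uma, Yara}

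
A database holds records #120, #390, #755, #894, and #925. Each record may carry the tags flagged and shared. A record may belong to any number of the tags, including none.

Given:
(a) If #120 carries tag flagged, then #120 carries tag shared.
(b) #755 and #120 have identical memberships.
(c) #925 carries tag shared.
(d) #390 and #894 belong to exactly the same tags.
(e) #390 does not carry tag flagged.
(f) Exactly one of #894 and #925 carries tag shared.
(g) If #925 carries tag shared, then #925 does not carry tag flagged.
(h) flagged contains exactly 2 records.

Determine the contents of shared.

shared = {#120, #755, #925}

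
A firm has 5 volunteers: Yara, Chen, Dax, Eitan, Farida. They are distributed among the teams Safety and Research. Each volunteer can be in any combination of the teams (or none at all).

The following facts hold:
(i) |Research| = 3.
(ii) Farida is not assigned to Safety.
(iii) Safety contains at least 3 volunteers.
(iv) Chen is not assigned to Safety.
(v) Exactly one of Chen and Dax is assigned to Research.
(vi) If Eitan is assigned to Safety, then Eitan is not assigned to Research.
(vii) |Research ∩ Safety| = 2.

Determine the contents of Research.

Research = {Dax, Farida, Yara}

From (ii): Farida ∉ Safety.
From (iv): Chen ∉ Safety.
(iii): only 3 candidates remain for Safety, so all are in.
(vi): Eitan ∉ Research.
Suppose Yara ∉ Research: no assignment then satisfies all the clues, so Yara ∈ Research.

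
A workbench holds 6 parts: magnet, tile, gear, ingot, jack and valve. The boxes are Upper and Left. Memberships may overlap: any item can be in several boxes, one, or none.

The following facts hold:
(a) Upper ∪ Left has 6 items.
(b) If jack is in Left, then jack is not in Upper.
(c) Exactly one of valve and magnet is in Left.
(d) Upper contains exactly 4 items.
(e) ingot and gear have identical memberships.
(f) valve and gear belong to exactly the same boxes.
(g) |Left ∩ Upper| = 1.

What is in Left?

Left = {jack, magnet, tile}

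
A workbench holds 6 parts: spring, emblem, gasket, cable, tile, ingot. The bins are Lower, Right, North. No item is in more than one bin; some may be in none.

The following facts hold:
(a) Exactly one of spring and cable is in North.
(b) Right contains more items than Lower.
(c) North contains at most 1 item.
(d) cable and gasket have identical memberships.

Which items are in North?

North = {spring}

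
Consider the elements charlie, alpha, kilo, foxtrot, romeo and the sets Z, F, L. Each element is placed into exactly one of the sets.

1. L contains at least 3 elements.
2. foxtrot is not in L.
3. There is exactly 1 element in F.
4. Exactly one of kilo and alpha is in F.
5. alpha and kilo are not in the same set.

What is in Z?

Z = {foxtrot}

From (2): foxtrot ∉ L.
Suppose charlie ∈ Z: no assignment then satisfies all the clues, so charlie ∉ Z.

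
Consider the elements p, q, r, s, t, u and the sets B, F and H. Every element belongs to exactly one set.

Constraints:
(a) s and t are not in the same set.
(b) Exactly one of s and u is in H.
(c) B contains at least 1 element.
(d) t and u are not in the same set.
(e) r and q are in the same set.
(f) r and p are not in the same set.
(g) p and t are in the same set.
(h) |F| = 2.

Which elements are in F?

F = {p, t}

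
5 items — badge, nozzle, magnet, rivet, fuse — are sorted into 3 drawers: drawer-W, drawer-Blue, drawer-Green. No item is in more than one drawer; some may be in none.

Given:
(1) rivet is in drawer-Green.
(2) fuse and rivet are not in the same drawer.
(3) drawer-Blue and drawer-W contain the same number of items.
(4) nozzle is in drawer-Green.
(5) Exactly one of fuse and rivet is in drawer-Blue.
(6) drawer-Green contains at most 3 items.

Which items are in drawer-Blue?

drawer-Blue = {fuse}

From (1): rivet ∈ drawer-Green.
From (4): nozzle ∈ drawer-Green.
(2): fuse ∉ drawer-Green.
(5) (exactly one): fuse ∈ drawer-Blue.
Suppose badge ∈ drawer-Blue: no assignment then satisfies all the clues, so badge ∉ drawer-Blue.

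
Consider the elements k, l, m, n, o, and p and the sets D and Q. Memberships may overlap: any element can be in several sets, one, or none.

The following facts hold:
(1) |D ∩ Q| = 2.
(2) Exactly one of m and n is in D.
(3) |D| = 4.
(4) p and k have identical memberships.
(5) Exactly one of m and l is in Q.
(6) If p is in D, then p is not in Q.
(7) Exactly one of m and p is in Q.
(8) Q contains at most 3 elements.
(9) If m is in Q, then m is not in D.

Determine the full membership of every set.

D = {k, n, o, p}; Q = {m, n, o}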